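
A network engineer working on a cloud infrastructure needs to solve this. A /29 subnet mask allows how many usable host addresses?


Given: subnet mask /29
Host bits = 32 - 29 = 3
Total addresses = 2^3 = 8
Usable hosts = 8 - 2 (network + broadcast) = 6

6


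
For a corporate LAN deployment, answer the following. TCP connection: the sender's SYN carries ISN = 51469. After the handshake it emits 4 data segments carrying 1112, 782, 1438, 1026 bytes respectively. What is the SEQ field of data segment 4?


The SYN occupies sequence number ISN = 51469, so the first data byte is ISN + 1 = 51470.
SEQ of data segment i = (ISN + 1) + sum of payload sizes of segments 1..i-1.
Segment 1: SEQ = 51470, payload = 1112 bytes
Segment 2: SEQ = 52582, payload = 782 bytes
Segment 3: SEQ = 53364, payload = 1438 bytes
Segment 4: SEQ = 54802, payload = 1026 bytes
SEQ of segment 4 = 51470 + 1112 + 782 + 1438 = 54802

54802


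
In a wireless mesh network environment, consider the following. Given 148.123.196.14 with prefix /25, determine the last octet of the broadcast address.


Given: IP = 148.123.196.14, prefix = /25
Host bits = 32 - 25 = 7
Network last octet = 14 AND mask = 0
Host part size = 2^7 - 1 = 127
Broadcast last octet = 0 OR 127 = 127

127


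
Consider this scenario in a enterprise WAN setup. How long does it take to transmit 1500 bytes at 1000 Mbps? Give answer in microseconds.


Given: packet = 1500 bytes, bandwidth = 1000 Mbps
Packet in bits = 1500 * 8 = 12000 bits
Bandwidth = 1000 * 10^6 = 1000000000 bps
Time = 12000 / 1000000000 seconds
Time in us = 12000 * 10^6 / 1000000000 = 12

12


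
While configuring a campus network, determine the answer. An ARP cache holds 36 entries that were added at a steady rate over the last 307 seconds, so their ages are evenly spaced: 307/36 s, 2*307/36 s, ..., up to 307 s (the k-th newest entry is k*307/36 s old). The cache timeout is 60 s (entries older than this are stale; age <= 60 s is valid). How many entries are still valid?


Ages are k * 307/36 s for k = 1..36 (spacing = 8.5278 s).
Entry k is valid iff k * 307/36 <= 60 iff k <= 36 * 60 / 307 = 7.0358
n_valid = floor(7.0358) = 7
(n_stale = 36 - 7 = 29)

7


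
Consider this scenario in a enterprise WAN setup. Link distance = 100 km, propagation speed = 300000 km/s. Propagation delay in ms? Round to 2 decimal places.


Given: distance = 100 km, speed = 300000 km/s
Delay = distance / speed = 100 / 300000 seconds
Delay in ms = 100 * 1000 / 300000
Delay = 0.3333 ms
Rounded to 2 dp = 0.33 ms

0.33


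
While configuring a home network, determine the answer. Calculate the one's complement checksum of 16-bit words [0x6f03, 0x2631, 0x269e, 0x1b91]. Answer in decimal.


Given words: [0x6f03, 0x2631, 0x269e, 0x1b91]
Step 1: Sum all words
Raw sum = 28419 + 9777 + 9886 + 7057 = 55139
One's complement = ~55139 & 0xFFFF = 10396

10396


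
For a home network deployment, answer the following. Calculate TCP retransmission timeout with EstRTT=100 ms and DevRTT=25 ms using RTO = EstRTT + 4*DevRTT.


Given: EstRTT = 100 ms, DevRTT = 25 ms
Timeout = EstRTT + 4 * DevRTT
4 * DevRTT = 4 * 25 = 100
Timeout = 100 + 100 = 200 ms

200


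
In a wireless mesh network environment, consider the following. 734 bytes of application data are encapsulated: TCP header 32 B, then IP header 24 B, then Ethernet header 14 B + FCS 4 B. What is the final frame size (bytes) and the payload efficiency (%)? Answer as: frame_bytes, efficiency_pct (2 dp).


TCP segment = 734 + 32 = 766 B
IP packet = 766 + 24 = 790 B
Ethernet frame = 790 + 14 + 4 = 808 B
Efficiency = app / frame = 734 / 808 = 0.908416 = 90.8416% -> 90.84% (2 dp)

808, 90.84


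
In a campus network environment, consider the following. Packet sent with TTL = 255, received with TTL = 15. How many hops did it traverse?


Given: initial TTL = 255, received TTL = 15
Hops = initial TTL - received TTL
Hops = 255 - 15 = 240

240


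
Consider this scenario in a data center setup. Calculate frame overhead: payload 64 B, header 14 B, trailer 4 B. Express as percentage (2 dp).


Given: payload = 64 B, header = 14 B, trailer = 4 B
Overhead bytes = header + trailer = 14 + 4 = 18
Total frame = payload + overhead = 64 + 18 = 82
Overhead % = 18 / 82 * 100 = 21.9512% -> 21.95% (2 dp)

21.95


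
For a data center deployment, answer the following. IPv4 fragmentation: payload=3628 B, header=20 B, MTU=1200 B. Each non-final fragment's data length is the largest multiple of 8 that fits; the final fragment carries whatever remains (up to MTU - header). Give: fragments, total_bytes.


Max data per non-final fragment = floor((MTU - header)/8)*8 = floor((1200 - 20)/8)*8 = floor(1180/8)*8 = 1176 B
Final fragment needs no 8-byte alignment: it can carry up to MTU - header = 1180 B
Non-final fragments needed = ceil((payload - 1180) / 1176) = ceil(2448/1176) = ceil(2.0816) = 3
Number of fragments = 3 + 1 = 4
Fragment sizes (data): 3 * 1176 B + 100 B (last, 100 <= 1180 OK)
Total bytes sent = payload + n_frags * header = 3628 + 4*20 = 3628 + 80 = 3708 B

4, 3708


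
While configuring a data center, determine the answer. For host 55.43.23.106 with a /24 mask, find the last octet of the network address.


Given: IP = 55.43.23.106, prefix = /24
Subnet mask = 255.255.255.0
Last octet of IP: 106
Last octet of mask: 0
Network last octet = 106 AND 0 = 0

0


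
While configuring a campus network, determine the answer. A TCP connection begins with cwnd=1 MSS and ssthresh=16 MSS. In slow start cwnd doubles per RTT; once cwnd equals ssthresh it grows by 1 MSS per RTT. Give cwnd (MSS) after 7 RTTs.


RTT 0: cwnd = 1 MSS (initial)
RTT 1: cwnd = 2 MSS (slow start, doubled)
RTT 2: cwnd = 4 MSS (slow start, doubled)
RTT 3: cwnd = 8 MSS (slow start, doubled)
RTT 4: cwnd = 16 MSS (slow start, doubled)
RTT 5: cwnd = 17 MSS (congestion avoidance, +1)
RTT 6: cwnd = 18 MSS (congestion avoidance, +1)
RTT 7: cwnd = 19 MSS (congestion avoidance, +1)

19


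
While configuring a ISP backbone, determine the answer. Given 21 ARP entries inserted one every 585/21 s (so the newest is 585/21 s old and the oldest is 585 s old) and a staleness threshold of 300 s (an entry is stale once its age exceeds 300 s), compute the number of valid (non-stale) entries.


Ages are k * 585/21 s for k = 1..21 (spacing = 27.8571 s).
Entry k is valid iff k * 585/21 <= 300 iff k <= 21 * 300 / 585 = 10.7692
n_valid = floor(10.7692) = 10
(n_stale = 21 - 10 = 11)

10


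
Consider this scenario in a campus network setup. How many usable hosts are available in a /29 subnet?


Given: subnet mask /29
Host bits = 32 - 29 = 3
Total addresses = 2^3 = 8
Usable hosts = 8 - 2 (network + broadcast) = 6

6


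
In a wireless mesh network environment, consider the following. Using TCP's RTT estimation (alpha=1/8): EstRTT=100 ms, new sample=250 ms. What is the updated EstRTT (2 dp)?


Given: EstRTT = 100 ms, SampleRTT = 250 ms, alpha = 1/8
New EstRTT = (1 - alpha) * EstRTT + alpha * SampleRTT
(7/8) * 100 = 87.5
(1/8) * 250 = 31.25
New EstRTT = 87.5 + 31.25 = 118.75 ms -> 118.75 ms (2 dp)

118.75


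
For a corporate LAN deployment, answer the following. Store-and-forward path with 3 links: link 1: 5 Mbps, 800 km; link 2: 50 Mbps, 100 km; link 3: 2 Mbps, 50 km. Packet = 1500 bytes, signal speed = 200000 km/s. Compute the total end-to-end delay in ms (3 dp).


Packet = 1500 bytes = 12000 bits. Store-and-forward: sum (t_trans + t_prop) per link.
Link 1: t_trans = 12000/(5*10^6) s = 2.4000 ms; t_prop = 800/200000 s = 4.0000 ms; subtotal = 6.4000 ms
Link 2: t_trans = 12000/(50*10^6) s = 0.2400 ms; t_prop = 100/200000 s = 0.5000 ms; subtotal = 0.7400 ms
Link 3: t_trans = 12000/(2*10^6) s = 6.0000 ms; t_prop = 50/200000 s = 0.2500 ms; subtotal = 6.2500 ms
End-to-end = 6.4000 + 0.7400 + 6.2500 = 13.3900 ms -> 13.390 ms (3 dp)

13.390


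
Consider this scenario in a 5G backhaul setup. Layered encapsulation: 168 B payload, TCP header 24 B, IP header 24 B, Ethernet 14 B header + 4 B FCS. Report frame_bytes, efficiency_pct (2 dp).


TCP segment = 168 + 24 = 192 B
IP packet = 192 + 24 = 216 B
Ethernet frame = 216 + 14 + 4 = 234 B
Efficiency = app / frame = 168 / 234 = 0.717949 = 71.7949% -> 71.79% (2 dp)

234, 71.79


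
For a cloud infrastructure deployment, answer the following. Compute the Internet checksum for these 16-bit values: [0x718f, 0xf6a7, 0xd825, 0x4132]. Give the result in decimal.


Given words: [0x718f, 0xf6a7, 0xd825, 0x4132]
Step 1: Sum all words
Raw sum = 29071 + 63143 + 55333 + 16690 = 164237
Step 2: Fold carry: (33165 + 2) = 33167
One's complement = ~33167 & 0xFFFF = 32368

32368


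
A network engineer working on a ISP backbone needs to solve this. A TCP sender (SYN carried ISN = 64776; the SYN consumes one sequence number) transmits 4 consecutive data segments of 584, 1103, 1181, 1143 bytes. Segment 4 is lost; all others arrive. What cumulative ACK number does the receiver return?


SYN uses sequence number 64776; first data byte = ISN + 1 = 64777.
Segment 1: SEQ = 64777, len = 584 B, covers [64777, 65360]
Segment 2: SEQ = 65361, len = 1103 B, covers [65361, 66463]
Segment 3: SEQ = 66464, len = 1181 B, covers [66464, 67644]
Segment 4: SEQ = 67645, len = 1143 B, covers [67645, 68787] [LOST]
In-order data received: bytes [64777, 67644] (segments 1..3).
Segment 4 missing -> gap begins at byte 67645.
Cumulative ACK = next expected in-order byte = 64777 + 584 + 1103 + 1181 = 67645

67645


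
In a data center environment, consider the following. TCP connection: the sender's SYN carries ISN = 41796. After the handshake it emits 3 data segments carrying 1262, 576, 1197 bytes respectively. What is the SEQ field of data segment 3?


The SYN occupies sequence number ISN = 41796, so the first data byte is ISN + 1 = 41797.
SEQ of data segment i = (ISN + 1) + sum of payload sizes of segments 1..i-1.
Segment 1: SEQ = 41797, payload = 1262 bytes
Segment 2: SEQ = 43059, payload = 576 bytes
Segment 3: SEQ = 43635, payload = 1197 bytes
SEQ of segment 3 = 41797 + 1262 + 576 = 43635

43635


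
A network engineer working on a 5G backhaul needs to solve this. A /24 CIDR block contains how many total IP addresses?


Given: CIDR prefix /24
Host bits = 32 - 24 = 8
Total addresses = 2^8 = 256

256


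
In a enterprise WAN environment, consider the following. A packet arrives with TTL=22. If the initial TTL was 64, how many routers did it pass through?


Given: initial TTL = 64, received TTL = 22
Hops = initial TTL - received TTL
Hops = 64 - 22 = 42

42


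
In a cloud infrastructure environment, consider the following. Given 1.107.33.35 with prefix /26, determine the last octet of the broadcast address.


Given: IP = 1.107.33.35, prefix = /26
Host bits = 32 - 26 = 6
Network last octet = 35 AND mask = 0
Host part size = 2^6 - 1 = 63
Broadcast last octet = 0 OR 63 = 63

63


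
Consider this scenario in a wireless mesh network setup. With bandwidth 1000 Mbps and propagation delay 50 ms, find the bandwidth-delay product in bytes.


Given: bandwidth = 1000 Mbps, delay = 50 ms
BDP in bits = 1000 * 10^6 * 50 / 1000
BDP in bits = 50000000
BDP in bytes = 50000000 / 8 = 6250000

6250000


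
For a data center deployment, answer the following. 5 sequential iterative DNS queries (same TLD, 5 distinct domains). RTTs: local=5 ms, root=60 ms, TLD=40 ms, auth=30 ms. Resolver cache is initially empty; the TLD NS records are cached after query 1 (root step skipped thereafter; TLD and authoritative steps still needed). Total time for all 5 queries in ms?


Lookup 1 (cold cache): local + root + TLD + auth = 5 + 60 + 40 + 30 = 135 ms
Lookups 2..5 (TLD NS cached -> skip root; new domain -> still ask TLD and auth): local + TLD + auth = 5 + 40 + 30 = 75 ms each
Remaining 4 lookups: 4 * 75 = 300 ms
Total = 135 + 300 = 435 ms

435


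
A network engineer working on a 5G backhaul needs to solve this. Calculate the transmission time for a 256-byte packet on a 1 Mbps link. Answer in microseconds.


Given: packet = 256 bytes, bandwidth = 1 Mbps
Packet in bits = 256 * 8 = 2048 bits
Bandwidth = 1 * 10^6 = 1000000 bps
Time = 2048 / 1000000 seconds
Time in us = 2048 * 10^6 / 1000000 = 2048

2048


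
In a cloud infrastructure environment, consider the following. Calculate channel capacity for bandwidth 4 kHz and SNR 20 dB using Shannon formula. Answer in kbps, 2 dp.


Given: B = 4 kHz, SNR = 20 dB
SNR linear = 10^(20/10) = 100
1 + SNR = 101
log2(101) = 6.6582114828
C = 4 * 1000 * 6.6582114828 = 26632.8459 bps
C = 26.632846 kbps -> 26.63 kbps (2 dp)

26.63


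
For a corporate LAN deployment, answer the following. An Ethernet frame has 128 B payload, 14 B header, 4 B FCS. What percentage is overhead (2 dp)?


Given: payload = 128 B, header = 14 B, trailer = 4 B
Overhead bytes = header + trailer = 14 + 4 = 18
Total frame = payload + overhead = 128 + 18 = 146
Overhead % = 18 / 146 * 100 = 12.3288% -> 12.33% (2 dp)

12.33


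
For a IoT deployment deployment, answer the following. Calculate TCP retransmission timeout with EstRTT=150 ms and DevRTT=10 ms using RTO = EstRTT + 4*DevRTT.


Given: EstRTT = 150 ms, DevRTT = 10 ms
Timeout = EstRTT + 4 * DevRTT
4 * DevRTT = 4 * 10 = 40
Timeout = 150 + 40 = 190 ms

190


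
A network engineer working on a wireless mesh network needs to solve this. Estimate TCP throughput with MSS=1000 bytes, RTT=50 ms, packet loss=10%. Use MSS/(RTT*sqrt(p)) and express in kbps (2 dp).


Given: MSS = 1000 bytes, RTT = 50 ms, loss = 10%
RTT in seconds = 50 / 1000 = 0.05
Loss rate = 10% = 0.1
sqrt(loss) = sqrt(0.1) = 0.316227766017
Throughput (bytes/s) = 1000 / (0.05 * 0.316227766017) = 63245.5532
Throughput (kbps) = 63245.5532 * 8 / 1000 = 505.964426 -> 505.96 kbps (2 dp)

505.96


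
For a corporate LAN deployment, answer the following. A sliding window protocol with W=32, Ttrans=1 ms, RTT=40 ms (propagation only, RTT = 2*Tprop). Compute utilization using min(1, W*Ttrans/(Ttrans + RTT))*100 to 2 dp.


Given: W = 32, Ttrans = 1 ms, RTT = 40 ms (= 2 * Tprop, Tprop = 20 ms)
Cycle time = Ttrans + RTT = 1 + 40 = 41 ms (first packet sent until its ACK returns)
W * Ttrans = 32 * 1 = 32 ms of sending per cycle
W * Ttrans / (Ttrans + RTT) = 32 / 41 = 0.780488
U = min(1, 0.780488) = 0.780488
U% = 78.05%

78.05


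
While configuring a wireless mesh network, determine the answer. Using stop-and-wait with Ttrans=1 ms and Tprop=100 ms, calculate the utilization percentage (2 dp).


Given: Ttrans = 1 ms, Tprop = 100 ms
RTT = 2 * Tprop = 2 * 100 = 200 ms
U = Ttrans / (Ttrans + RTT)
U = 1 / (1 + 200)
U = 1 / 201 = 0.004975
U% = 0.50%

0.50


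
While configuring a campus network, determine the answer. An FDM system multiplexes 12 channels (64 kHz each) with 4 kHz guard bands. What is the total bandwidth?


Given: 12 channels, 64 kHz each, guard = 4 kHz
Channel bandwidth = 12 * 64 = 768 kHz
Guard bands = 11 gaps * 4 kHz = 44 kHz
Total = 768 + 44 = 812 kHz

812


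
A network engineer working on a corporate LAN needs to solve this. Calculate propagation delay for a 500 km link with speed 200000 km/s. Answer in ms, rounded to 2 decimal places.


Given: distance = 500 km, speed = 200000 km/s
Delay = distance / speed = 500 / 200000 seconds
Delay in ms = 500 * 1000 / 200000
Delay = 2.5000 ms
Rounded to 2 dp = 2.50 ms

2.50


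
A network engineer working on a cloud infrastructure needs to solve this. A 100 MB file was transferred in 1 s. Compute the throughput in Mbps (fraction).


Given: file = 100 MB, time = 1 s
File in Mb = 100 * 8 = 800 Mb
Throughput = 800 / 1 Mbps
Throughput = 800 Mbps

800


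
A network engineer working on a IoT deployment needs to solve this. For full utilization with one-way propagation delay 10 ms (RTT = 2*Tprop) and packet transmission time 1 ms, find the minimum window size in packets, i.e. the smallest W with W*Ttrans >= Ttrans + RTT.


Given: Ttrans = 1 ms, RTT = 20 ms (= 2 * Tprop, Tprop = 10 ms)
Time until first ACK returns = Ttrans + RTT = 1 + 20 = 21 ms
Need W * Ttrans >= Ttrans + RTT  ->  W >= (Ttrans + RTT) / Ttrans
(Ttrans + RTT) / Ttrans = 21 / 1 = 21
W_min = ceil(21) = 21

21


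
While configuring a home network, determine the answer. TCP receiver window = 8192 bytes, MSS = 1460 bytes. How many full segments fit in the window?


Given: RWND = 8192 bytes, MSS = 1460 bytes
Full segments = floor(RWND / MSS)
Full segments = floor(8192 / 1460)
Full segments = floor(5.611) = 5

5


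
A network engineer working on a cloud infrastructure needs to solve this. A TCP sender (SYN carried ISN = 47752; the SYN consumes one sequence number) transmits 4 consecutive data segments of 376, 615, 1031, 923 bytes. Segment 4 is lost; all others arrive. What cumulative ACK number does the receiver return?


SYN uses sequence number 47752; first data byte = ISN + 1 = 47753.
Segment 1: SEQ = 47753, len = 376 B, covers [47753, 48128]
Segment 2: SEQ = 48129, len = 615 B, covers [48129, 48743]
Segment 3: SEQ = 48744, len = 1031 B, covers [48744, 49774]
Segment 4: SEQ = 49775, len = 923 B, covers [49775, 50697] [LOST]
In-order data received: bytes [47753, 49774] (segments 1..3).
Segment 4 missing -> gap begins at byte 49775.
Cumulative ACK = next expected in-order byte = 47753 + 376 + 615 + 1031 = 49775

49775


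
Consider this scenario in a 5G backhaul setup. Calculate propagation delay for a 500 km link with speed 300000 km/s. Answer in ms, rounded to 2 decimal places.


Given: distance = 500 km, speed = 300000 km/s
Delay = distance / speed = 500 / 300000 seconds
Delay in ms = 500 * 1000 / 300000
Delay = 1.6667 ms
Rounded to 2 dp = 1.67 ms

1.67


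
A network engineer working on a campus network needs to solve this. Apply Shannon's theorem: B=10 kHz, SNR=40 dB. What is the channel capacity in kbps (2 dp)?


Given: B = 10 kHz, SNR = 40 dB
SNR linear = 10^(40/10) = 10000
1 + SNR = 10001
log2(10001) = 13.2878566418
C = 10 * 1000 * 13.2878566418 = 132878.5664 bps
C = 132.878566 kbps -> 132.88 kbps (2 dp)

132.88


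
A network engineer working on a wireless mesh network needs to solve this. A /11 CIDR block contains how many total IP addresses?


Given: CIDR prefix /11
Host bits = 32 - 11 = 21
Total addresses = 2^21 = 2097152

2097152


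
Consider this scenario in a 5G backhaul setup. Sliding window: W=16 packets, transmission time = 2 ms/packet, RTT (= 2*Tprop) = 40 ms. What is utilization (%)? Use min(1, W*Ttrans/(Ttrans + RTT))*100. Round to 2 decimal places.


Given: W = 16, Ttrans = 2 ms, RTT = 40 ms (= 2 * Tprop, Tprop = 20 ms)
Cycle time = Ttrans + RTT = 2 + 40 = 42 ms (first packet sent until its ACK returns)
W * Ttrans = 16 * 2 = 32 ms of sending per cycle
W * Ttrans / (Ttrans + RTT) = 32 / 42 = 0.761905
U = min(1, 0.761905) = 0.761905
U% = 76.19%

76.19


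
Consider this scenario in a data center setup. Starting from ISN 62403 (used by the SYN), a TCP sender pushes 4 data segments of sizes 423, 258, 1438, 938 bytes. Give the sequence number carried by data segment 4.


The SYN occupies sequence number ISN = 62403, so the first data byte is ISN + 1 = 62404.
SEQ of data segment i = (ISN + 1) + sum of payload sizes of segments 1..i-1.
Segment 1: SEQ = 62404, payload = 423 bytes
Segment 2: SEQ = 62827, payload = 258 bytes
Segment 3: SEQ = 63085, payload = 1438 bytes
Segment 4: SEQ = 64523, payload = 938 bytes
SEQ of segment 4 = 62404 + 423 + 258 + 1438 = 64523

64523


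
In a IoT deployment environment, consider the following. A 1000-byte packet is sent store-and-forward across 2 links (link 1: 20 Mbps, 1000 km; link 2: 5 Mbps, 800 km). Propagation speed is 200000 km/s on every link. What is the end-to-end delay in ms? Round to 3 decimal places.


Packet = 1000 bytes = 8000 bits. Store-and-forward: sum (t_trans + t_prop) per link.
Link 1: t_trans = 8000/(20*10^6) s = 0.4000 ms; t_prop = 1000/200000 s = 5.0000 ms; subtotal = 5.4000 ms
Link 2: t_trans = 8000/(5*10^6) s = 1.6000 ms; t_prop = 800/200000 s = 4.0000 ms; subtotal = 5.6000 ms
End-to-end = 5.4000 + 5.6000 = 11.0000 ms -> 11.000 ms (3 dp)

11.000


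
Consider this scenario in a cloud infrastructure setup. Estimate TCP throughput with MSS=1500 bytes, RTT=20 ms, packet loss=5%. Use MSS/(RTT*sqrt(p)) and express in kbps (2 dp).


Given: MSS = 1500 bytes, RTT = 20 ms, loss = 5%
RTT in seconds = 20 / 1000 = 0.02
Loss rate = 5% = 0.05
sqrt(loss) = sqrt(0.05) = 0.223606797750
Throughput (bytes/s) = 1500 / (0.02 * 0.223606797750) = 335410.1966
Throughput (kbps) = 335410.1966 * 8 / 1000 = 2683.281573 -> 2683.28 kbps (2 dp)

2683.28


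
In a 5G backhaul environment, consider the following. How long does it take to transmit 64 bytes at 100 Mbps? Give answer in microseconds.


Given: packet = 64 bytes, bandwidth = 100 Mbps
Packet in bits = 64 * 8 = 512 bits
Bandwidth = 100 * 10^6 = 100000000 bps
Time = 512 / 100000000 seconds
Time in us = 512 * 10^6 / 100000000 = 5.12

5.12


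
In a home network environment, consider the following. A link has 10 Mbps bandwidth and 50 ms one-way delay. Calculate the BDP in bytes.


Given: bandwidth = 10 Mbps, delay = 50 ms
BDP in bits = 10 * 10^6 * 50 / 1000
BDP in bits = 500000
BDP in bytes = 500000 / 8 = 62500

62500


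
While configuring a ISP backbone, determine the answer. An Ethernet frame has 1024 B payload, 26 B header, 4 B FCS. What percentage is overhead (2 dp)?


Given: payload = 1024 B, header = 26 B, trailer = 4 B
Overhead bytes = header + trailer = 26 + 4 = 30
Total frame = payload + overhead = 1024 + 30 = 1054
Overhead % = 30 / 1054 * 100 = 2.8463% -> 2.85% (2 dp)

2.85


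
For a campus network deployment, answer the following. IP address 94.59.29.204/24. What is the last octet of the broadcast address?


Given: IP = 94.59.29.204, prefix = /24
Host bits = 32 - 24 = 8
Network last octet = 204 AND mask = 0
Host part size = 2^8 - 1 = 255
Broadcast last octet = 0 OR 255 = 255

255


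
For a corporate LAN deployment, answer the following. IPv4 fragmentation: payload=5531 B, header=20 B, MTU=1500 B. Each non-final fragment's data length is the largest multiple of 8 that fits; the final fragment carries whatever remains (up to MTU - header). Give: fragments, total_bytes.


Max data per non-final fragment = floor((MTU - header)/8)*8 = floor((1500 - 20)/8)*8 = floor(1480/8)*8 = 1480 B
Final fragment needs no 8-byte alignment: it can carry up to MTU - header = 1480 B
Non-final fragments needed = ceil((payload - 1480) / 1480) = ceil(4051/1480) = ceil(2.7372) = 3
Number of fragments = 3 + 1 = 4
Fragment sizes (data): 3 * 1480 B + 1091 B (last, 1091 <= 1480 OK)
Total bytes sent = payload + n_frags * header = 5531 + 4*20 = 5531 + 80 = 5611 B

4, 5611


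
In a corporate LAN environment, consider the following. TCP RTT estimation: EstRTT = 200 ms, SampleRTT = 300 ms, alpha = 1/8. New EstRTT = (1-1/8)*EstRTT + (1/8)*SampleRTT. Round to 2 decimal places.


Given: EstRTT = 200 ms, SampleRTT = 300 ms, alpha = 1/8
New EstRTT = (1 - alpha) * EstRTT + alpha * SampleRTT
(7/8) * 200 = 175
(1/8) * 300 = 37.5
New EstRTT = 175 + 37.5 = 212.5 ms -> 212.50 ms (2 dp)

212.50


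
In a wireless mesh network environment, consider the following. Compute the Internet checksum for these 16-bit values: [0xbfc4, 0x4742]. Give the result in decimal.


Given words: [0xbfc4, 0x4742]
Step 1: Sum all words
Raw sum = 49092 + 18242 = 67334
Step 2: Fold carry: (1798 + 1) = 1799
One's complement = ~1799 & 0xFFFF = 63736

63736


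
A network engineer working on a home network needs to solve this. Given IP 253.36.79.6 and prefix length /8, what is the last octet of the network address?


Given: IP = 253.36.79.6, prefix = /8
Subnet mask = 255.0.0.0
Last octet of IP: 6
Last octet of mask: 0
Network last octet = 6 AND 0 = 0

0


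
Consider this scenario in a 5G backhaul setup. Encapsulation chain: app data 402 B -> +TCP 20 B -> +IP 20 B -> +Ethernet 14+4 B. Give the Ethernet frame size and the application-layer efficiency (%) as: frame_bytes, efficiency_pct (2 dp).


TCP segment = 402 + 20 = 422 B
IP packet = 422 + 20 = 442 B
Ethernet frame = 442 + 14 + 4 = 460 B
Efficiency = app / frame = 402 / 460 = 0.873913 = 87.3913% -> 87.39% (2 dp)

460, 87.39


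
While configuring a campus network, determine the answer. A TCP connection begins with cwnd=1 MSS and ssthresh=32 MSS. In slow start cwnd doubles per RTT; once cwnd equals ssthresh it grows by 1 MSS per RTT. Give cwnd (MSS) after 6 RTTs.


RTT 0: cwnd = 1 MSS (initial)
RTT 1: cwnd = 2 MSS (slow start, doubled)
RTT 2: cwnd = 4 MSS (slow start, doubled)
RTT 3: cwnd = 8 MSS (slow start, doubled)
RTT 4: cwnd = 16 MSS (slow start, doubled)
RTT 5: cwnd = 32 MSS (slow start, doubled)
RTT 6: cwnd = 33 MSS (congestion avoidance, +1)

33


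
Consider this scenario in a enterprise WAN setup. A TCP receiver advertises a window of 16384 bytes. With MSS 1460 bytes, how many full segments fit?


Given: RWND = 16384 bytes, MSS = 1460 bytes
Full segments = floor(RWND / MSS)
Full segments = floor(16384 / 1460)
Full segments = floor(11.2219) = 11

11


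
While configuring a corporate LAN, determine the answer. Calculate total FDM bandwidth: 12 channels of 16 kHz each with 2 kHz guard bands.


Given: 12 channels, 16 kHz each, guard = 2 kHz
Channel bandwidth = 12 * 16 = 192 kHz
Guard bands = 11 gaps * 2 kHz = 22 kHz
Total = 192 + 22 = 214 kHz

214


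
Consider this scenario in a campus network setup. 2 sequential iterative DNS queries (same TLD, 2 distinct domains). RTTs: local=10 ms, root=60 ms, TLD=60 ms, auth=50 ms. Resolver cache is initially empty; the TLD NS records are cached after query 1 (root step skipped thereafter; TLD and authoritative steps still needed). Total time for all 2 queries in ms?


Lookup 1 (cold cache): local + root + TLD + auth = 10 + 60 + 60 + 50 = 180 ms
Lookups 2..2 (TLD NS cached -> skip root; new domain -> still ask TLD and auth): local + TLD + auth = 10 + 60 + 50 = 120 ms each
Remaining 1 lookups: 1 * 120 = 120 ms
Total = 180 + 120 = 300 ms

300


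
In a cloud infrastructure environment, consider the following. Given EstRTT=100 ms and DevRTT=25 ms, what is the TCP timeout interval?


Given: EstRTT = 100 ms, DevRTT = 25 ms
Timeout = EstRTT + 4 * DevRTT
4 * DevRTT = 4 * 25 = 100
Timeout = 100 + 100 = 200 ms

200


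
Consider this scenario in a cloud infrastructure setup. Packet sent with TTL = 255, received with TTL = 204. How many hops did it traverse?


Given: initial TTL = 255, received TTL = 204
Hops = initial TTL - received TTL
Hops = 255 - 204 = 51

51


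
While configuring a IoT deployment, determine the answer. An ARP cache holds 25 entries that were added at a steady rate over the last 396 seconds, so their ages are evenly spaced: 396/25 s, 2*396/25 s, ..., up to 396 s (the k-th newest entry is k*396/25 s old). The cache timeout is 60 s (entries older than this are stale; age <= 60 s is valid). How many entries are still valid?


Ages are k * 396/25 s for k = 1..25 (spacing = 15.8400 s).
Entry k is valid iff k * 396/25 <= 60 iff k <= 25 * 60 / 396 = 3.7879
n_valid = floor(3.7879) = 3
(n_stale = 25 - 3 = 22)

3


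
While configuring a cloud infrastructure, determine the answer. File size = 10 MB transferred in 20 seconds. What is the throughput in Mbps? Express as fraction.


Given: file = 10 MB, time = 20 s
File in Mb = 10 * 8 = 80 Mb
Throughput = 80 / 20 Mbps
Throughput = 4 Mbps

4


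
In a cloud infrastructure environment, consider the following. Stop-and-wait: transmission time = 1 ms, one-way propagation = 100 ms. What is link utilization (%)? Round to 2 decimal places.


Given: Ttrans = 1 ms, Tprop = 100 ms
RTT = 2 * Tprop = 2 * 100 = 200 ms
U = Ttrans / (Ttrans + RTT)
U = 1 / (1 + 200)
U = 1 / 201 = 0.004975
U% = 0.50%

0.50


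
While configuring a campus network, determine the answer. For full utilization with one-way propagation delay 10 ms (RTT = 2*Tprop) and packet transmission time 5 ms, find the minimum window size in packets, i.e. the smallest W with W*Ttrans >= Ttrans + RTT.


Given: Ttrans = 5 ms, RTT = 20 ms (= 2 * Tprop, Tprop = 10 ms)
Time until first ACK returns = Ttrans + RTT = 5 + 20 = 25 ms
Need W * Ttrans >= Ttrans + RTT  ->  W >= (Ttrans + RTT) / Ttrans
(Ttrans + RTT) / Ttrans = 25 / 5 = 5
W_min = ceil(5) = 5

5


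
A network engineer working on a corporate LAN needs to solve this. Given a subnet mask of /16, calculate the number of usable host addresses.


Given: subnet mask /16
Host bits = 32 - 16 = 16
Total addresses = 2^16 = 65536
Usable hosts = 65536 - 2 (network + broadcast) = 65534

65534


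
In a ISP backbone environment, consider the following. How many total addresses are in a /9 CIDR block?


Given: CIDR prefix /9
Host bits = 32 - 9 = 23
Total addresses = 2^23 = 8388608

8388608


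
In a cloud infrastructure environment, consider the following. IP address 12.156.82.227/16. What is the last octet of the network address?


Given: IP = 12.156.82.227, prefix = /16
Subnet mask = 255.255.0.0
Last octet of IP: 227
Last octet of mask: 0
Network last octet = 227 AND 0 = 0

0


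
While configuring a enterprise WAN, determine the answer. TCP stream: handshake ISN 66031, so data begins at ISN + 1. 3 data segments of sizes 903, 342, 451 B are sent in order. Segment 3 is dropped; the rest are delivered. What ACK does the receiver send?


SYN uses sequence number 66031; first data byte = ISN + 1 = 66032.
Segment 1: SEQ = 66032, len = 903 B, covers [66032, 66934]
Segment 2: SEQ = 66935, len = 342 B, covers [66935, 67276]
Segment 3: SEQ = 67277, len = 451 B, covers [67277, 67727] [LOST]
In-order data received: bytes [66032, 67276] (segments 1..2).
Segment 3 missing -> gap begins at byte 67277.
Cumulative ACK = next expected in-order byte = 66032 + 903 + 342 = 67277

67277


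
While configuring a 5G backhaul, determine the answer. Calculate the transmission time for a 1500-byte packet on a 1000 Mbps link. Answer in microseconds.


Given: packet = 1500 bytes, bandwidth = 1000 Mbps
Packet in bits = 1500 * 8 = 12000 bits
Bandwidth = 1000 * 10^6 = 1000000000 bps
Time = 12000 / 1000000000 seconds
Time in us = 12000 * 10^6 / 1000000000 = 12

12


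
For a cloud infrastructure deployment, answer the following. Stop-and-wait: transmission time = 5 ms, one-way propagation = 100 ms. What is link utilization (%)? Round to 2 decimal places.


Given: Ttrans = 5 ms, Tprop = 100 ms
RTT = 2 * Tprop = 2 * 100 = 200 ms
U = Ttrans / (Ttrans + RTT)
U = 5 / (5 + 200)
U = 5 / 205 = 0.02439
U% = 2.44%

2.44


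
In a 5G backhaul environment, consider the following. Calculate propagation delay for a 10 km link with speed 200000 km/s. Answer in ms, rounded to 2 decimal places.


Given: distance = 10 km, speed = 200000 km/s
Delay = distance / speed = 10 / 200000 seconds
Delay in ms = 10 * 1000 / 200000
Delay = 0.0500 ms
Rounded to 2 dp = 0.05 ms

0.05


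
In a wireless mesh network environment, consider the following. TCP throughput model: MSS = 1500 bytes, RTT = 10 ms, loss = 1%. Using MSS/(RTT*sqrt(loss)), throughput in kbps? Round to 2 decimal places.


Given: MSS = 1500 bytes, RTT = 10 ms, loss = 1%
RTT in seconds = 10 / 1000 = 0.01
Loss rate = 1% = 0.01
sqrt(loss) = sqrt(0.01) = 0.1
Throughput (bytes/s) = 1500 / (0.01 * 0.1) = 1500000.0000
Throughput (kbps) = 1500000.0000 * 8 / 1000 = 12000.000000 -> 12000.00 kbps (2 dp)

12000.00


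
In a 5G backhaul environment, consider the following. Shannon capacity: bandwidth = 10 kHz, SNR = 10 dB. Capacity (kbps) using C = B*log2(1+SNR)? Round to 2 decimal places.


Given: B = 10 kHz, SNR = 10 dB
SNR linear = 10^(10/10) = 10
1 + SNR = 11
log2(11) = 3.4594316186
C = 10 * 1000 * 3.4594316186 = 34594.3162 bps
C = 34.594316 kbps -> 34.59 kbps (2 dp)

34.59


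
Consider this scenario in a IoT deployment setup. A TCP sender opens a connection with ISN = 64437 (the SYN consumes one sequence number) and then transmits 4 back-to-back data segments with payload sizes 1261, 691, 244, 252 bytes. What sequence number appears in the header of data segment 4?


The SYN occupies sequence number ISN = 64437, so the first data byte is ISN + 1 = 64438.
SEQ of data segment i = (ISN + 1) + sum of payload sizes of segments 1..i-1.
Segment 1: SEQ = 64438, payload = 1261 bytes
Segment 2: SEQ = 65699, payload = 691 bytes
Segment 3: SEQ = 66390, payload = 244 bytes
Segment 4: SEQ = 66634, payload = 252 bytes
SEQ of segment 4 = 64438 + 1261 + 691 + 244 = 66634

66634


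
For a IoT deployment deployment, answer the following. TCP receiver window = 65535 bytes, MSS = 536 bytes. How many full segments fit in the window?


Given: RWND = 65535 bytes, MSS = 536 bytes
Full segments = floor(RWND / MSS)
Full segments = floor(65535 / 536)
Full segments = floor(122.2668) = 122

122


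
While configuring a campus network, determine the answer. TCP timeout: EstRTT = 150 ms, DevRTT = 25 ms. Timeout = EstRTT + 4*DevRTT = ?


Given: EstRTT = 150 ms, DevRTT = 25 ms
Timeout = EstRTT + 4 * DevRTT
4 * DevRTT = 4 * 25 = 100
Timeout = 150 + 100 = 250 ms

250


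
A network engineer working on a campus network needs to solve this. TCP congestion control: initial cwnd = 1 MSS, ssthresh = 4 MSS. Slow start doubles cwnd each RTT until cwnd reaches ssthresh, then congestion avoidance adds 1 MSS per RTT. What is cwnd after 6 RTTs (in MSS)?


RTT 0: cwnd = 1 MSS (initial)
RTT 1: cwnd = 2 MSS (slow start, doubled)
RTT 2: cwnd = 4 MSS (slow start, doubled)
RTT 3: cwnd = 5 MSS (congestion avoidance, +1)
RTT 4: cwnd = 6 MSS (congestion avoidance, +1)
RTT 5: cwnd = 7 MSS (congestion avoidance, +1)
RTT 6: cwnd = 8 MSS (congestion avoidance, +1)

8


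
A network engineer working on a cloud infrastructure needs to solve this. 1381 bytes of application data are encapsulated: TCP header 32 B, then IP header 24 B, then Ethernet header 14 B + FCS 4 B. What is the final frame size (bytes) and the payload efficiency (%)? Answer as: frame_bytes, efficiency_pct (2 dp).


TCP segment = 1381 + 32 = 1413 B
IP packet = 1413 + 24 = 1437 B
Ethernet frame = 1437 + 14 + 4 = 1455 B
Efficiency = app / frame = 1381 / 1455 = 0.949141 = 94.9141% -> 94.91% (2 dp)

1455, 94.91


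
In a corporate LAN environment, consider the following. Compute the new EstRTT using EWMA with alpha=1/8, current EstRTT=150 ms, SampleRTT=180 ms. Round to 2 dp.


Given: EstRTT = 150 ms, SampleRTT = 180 ms, alpha = 1/8
New EstRTT = (1 - alpha) * EstRTT + alpha * SampleRTT
(7/8) * 150 = 131.25
(1/8) * 180 = 22.5
New EstRTT = 131.25 + 22.5 = 153.75 ms -> 153.75 ms (2 dp)

153.75


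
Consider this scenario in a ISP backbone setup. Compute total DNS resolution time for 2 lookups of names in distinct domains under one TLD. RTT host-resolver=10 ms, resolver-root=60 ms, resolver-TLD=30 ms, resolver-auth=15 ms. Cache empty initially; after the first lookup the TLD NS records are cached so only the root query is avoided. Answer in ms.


Lookup 1 (cold cache): local + root + TLD + auth = 10 + 60 + 30 + 15 = 115 ms
Lookups 2..2 (TLD NS cached -> skip root; new domain -> still ask TLD and auth): local + TLD + auth = 10 + 30 + 15 = 55 ms each
Remaining 1 lookups: 1 * 55 = 55 ms
Total = 115 + 55 = 170 ms

170


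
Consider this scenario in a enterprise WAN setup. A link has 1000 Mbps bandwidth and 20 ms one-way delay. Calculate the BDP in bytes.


Given: bandwidth = 1000 Mbps, delay = 20 ms
BDP in bits = 1000 * 10^6 * 20 / 1000
BDP in bits = 20000000
BDP in bytes = 20000000 / 8 = 2500000

2500000


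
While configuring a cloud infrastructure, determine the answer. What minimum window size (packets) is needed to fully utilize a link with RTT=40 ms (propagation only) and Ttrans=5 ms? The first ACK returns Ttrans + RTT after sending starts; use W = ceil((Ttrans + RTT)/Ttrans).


Given: Ttrans = 5 ms, RTT = 40 ms (= 2 * Tprop, Tprop = 20 ms)
Time until first ACK returns = Ttrans + RTT = 5 + 40 = 45 ms
Need W * Ttrans >= Ttrans + RTT  ->  W >= (Ttrans + RTT) / Ttrans
(Ttrans + RTT) / Ttrans = 45 / 5 = 9
W_min = ceil(9) = 9

9


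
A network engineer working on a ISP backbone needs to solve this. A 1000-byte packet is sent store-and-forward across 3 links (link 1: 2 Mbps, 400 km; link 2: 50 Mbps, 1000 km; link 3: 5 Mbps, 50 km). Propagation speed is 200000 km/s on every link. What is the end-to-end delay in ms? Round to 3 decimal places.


Packet = 1000 bytes = 8000 bits. Store-and-forward: sum (t_trans + t_prop) per link.
Link 1: t_trans = 8000/(2*10^6) s = 4.0000 ms; t_prop = 400/200000 s = 2.0000 ms; subtotal = 6.0000 ms
Link 2: t_trans = 8000/(50*10^6) s = 0.1600 ms; t_prop = 1000/200000 s = 5.0000 ms; subtotal = 5.1600 ms
Link 3: t_trans = 8000/(5*10^6) s = 1.6000 ms; t_prop = 50/200000 s = 0.2500 ms; subtotal = 1.8500 ms
End-to-end = 6.0000 + 5.1600 + 1.8500 = 13.0100 ms -> 13.010 ms (3 dp)

13.010


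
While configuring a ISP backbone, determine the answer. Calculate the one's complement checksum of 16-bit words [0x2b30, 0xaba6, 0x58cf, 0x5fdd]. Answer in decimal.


Given words: [0x2b30, 0xaba6, 0x58cf, 0x5fdd]
Step 1: Sum all words
Raw sum = 11056 + 43942 + 22735 + 24541 = 102274
Step 2: Fold carry: (36738 + 1) = 36739
One's complement = ~36739 & 0xFFFF = 28796

28796


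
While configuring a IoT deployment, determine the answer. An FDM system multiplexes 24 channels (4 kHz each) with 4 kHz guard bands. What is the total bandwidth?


Given: 24 channels, 4 kHz each, guard = 4 kHz
Channel bandwidth = 24 * 4 = 96 kHz
Guard bands = 23 gaps * 4 kHz = 92 kHz
Total = 96 + 92 = 188 kHz

188


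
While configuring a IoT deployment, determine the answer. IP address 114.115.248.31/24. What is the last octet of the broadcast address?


Given: IP = 114.115.248.31, prefix = /24
Host bits = 32 - 24 = 8
Network last octet = 31 AND mask = 0
Host part size = 2^8 - 1 = 255
Broadcast last octet = 0 OR 255 = 255

255


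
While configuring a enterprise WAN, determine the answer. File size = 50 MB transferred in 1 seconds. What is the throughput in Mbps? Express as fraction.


Given: file = 50 MB, time = 1 s
File in Mb = 50 * 8 = 400 Mb
Throughput = 400 / 1 Mbps
Throughput = 400 Mbps

400


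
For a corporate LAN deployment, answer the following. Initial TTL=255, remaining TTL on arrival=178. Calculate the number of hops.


Given: initial TTL = 255, received TTL = 178
Hops = initial TTL - received TTL
Hops = 255 - 178 = 77

77


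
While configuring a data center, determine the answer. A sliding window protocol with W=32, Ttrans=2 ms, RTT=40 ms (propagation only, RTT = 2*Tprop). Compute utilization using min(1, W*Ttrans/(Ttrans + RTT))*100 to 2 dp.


Given: W = 32, Ttrans = 2 ms, RTT = 40 ms (= 2 * Tprop, Tprop = 20 ms)
Cycle time = Ttrans + RTT = 2 + 40 = 42 ms (first packet sent until its ACK returns)
W * Ttrans = 32 * 2 = 64 ms of sending per cycle
W * Ttrans / (Ttrans + RTT) = 64 / 42 = 1.523810
U = min(1, 1.523810) = 1.000000
U% = 100.00%

100.00


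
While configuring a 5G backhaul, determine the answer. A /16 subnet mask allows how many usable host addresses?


Given: subnet mask /16
Host bits = 32 - 16 = 16
Total addresses = 2^16 = 65536
Usable hosts = 65536 - 2 (network + broadcast) = 65534

65534


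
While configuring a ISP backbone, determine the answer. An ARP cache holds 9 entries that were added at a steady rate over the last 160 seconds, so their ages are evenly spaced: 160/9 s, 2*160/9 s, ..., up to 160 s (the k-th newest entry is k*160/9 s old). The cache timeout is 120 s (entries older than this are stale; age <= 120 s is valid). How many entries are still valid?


Ages are k * 160/9 s for k = 1..9 (spacing = 17.7778 s).
Entry k is valid iff k * 160/9 <= 120 iff k <= 9 * 120 / 160 = 6.7500
n_valid = floor(6.7500) = 6
(n_stale = 9 - 6 = 3)

6


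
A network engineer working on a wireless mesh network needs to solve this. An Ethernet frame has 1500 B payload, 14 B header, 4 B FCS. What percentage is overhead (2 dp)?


Given: payload = 1500 B, header = 14 B, trailer = 4 B
Overhead bytes = header + trailer = 14 + 4 = 18
Total frame = payload + overhead = 1500 + 18 = 1518
Overhead % = 18 / 1518 * 100 = 1.1858% -> 1.19% (2 dp)

1.19
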